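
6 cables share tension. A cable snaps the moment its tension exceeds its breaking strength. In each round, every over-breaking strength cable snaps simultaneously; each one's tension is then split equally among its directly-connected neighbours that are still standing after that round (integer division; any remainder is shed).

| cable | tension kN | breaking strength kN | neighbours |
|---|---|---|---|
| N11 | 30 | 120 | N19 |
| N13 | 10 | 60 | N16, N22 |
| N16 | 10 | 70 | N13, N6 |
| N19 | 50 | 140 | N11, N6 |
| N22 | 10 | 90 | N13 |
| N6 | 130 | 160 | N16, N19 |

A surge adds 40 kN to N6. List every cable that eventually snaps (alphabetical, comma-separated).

Round 1 — N6 at 170 > 160. N6 snaps.
  N6 sheds 170 kN to N16, N19: 85 each.
    N16: 10+85 = 95 > 70
    N19: 50+85 = 135 ≤ 140
Round 2 — N16 snaps.
  N16 sheds 95 kN to N13: 95 each.
    N13: 10+95 = 105 > 60
Round 3 — N13 snaps.
  N13 sheds 105 kN to N22: 105 each.
    N22: 10+105 = 115 > 90
Round 4 — N22 snaps.
  N22 sheds 115 kN: no online neighbours, lost.
No further breaks.

N13, N16, N22, N6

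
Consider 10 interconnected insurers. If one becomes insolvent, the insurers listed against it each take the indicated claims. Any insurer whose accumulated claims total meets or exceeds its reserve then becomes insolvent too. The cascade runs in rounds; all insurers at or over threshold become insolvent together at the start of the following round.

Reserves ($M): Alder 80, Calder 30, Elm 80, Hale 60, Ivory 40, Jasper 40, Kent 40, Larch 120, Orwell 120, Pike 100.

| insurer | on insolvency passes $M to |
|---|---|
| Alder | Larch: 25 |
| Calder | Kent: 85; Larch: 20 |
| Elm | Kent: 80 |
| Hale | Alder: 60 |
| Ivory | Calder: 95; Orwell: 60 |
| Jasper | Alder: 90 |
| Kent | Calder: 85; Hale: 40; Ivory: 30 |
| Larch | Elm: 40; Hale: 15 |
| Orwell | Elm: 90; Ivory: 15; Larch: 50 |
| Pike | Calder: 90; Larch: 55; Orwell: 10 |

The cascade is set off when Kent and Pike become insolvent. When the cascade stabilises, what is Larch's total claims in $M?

Round 1 — Kent, Pike become insolvent (initial).
  Calder: +85+90 → 175 ≥ 30
  Hale: +40 → 40 < 60
  Ivory: +30 → 30 < 40
  Larch: +55 → 55 < 120
  Orwell: +10 → 10 < 120
Round 2 — Calder becomes insolvent.
  Larch: +20 → 75 < 120
No further insolvencies.

75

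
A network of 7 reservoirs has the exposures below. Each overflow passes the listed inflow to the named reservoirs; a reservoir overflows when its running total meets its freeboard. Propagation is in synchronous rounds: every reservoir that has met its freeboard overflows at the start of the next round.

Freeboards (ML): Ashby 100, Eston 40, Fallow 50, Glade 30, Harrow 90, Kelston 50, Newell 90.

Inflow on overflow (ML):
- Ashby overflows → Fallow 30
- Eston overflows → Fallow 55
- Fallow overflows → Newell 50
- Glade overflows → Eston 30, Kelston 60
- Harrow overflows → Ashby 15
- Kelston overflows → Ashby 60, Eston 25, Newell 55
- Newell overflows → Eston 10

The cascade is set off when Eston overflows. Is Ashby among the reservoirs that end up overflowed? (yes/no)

no

Round 1 — Eston overflows (initial).
  Fallow: +55 → 55 ≥ 50
Round 2 — Fallow overflows.
  Newell: +50 → 50 < 90
No further overflows.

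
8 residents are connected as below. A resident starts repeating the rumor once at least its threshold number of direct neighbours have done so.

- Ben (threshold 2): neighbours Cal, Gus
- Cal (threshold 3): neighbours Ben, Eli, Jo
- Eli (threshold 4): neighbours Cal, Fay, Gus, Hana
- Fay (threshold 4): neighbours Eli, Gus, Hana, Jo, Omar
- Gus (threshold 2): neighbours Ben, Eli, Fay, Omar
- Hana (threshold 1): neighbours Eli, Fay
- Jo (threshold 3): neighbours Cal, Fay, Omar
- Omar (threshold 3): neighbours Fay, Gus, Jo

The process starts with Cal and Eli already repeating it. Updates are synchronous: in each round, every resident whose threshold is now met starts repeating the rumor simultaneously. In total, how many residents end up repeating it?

Round 1 — Cal, Eli start repeating the rumor (initial).
Round 2 — checking thresholds:
  Ben: 1 of 2 neighbours < 2, holds.
  Fay: 1 of 5 neighbours < 4, holds.
  Gus: 1 of 4 neighbours < 2, holds.
  Hana: 1 of 2 neighbours ≥ 1, starts repeating the rumor.
  Jo: 1 of 3 neighbours < 3, holds.
Round 3 — no new spreads; cascade stops.

3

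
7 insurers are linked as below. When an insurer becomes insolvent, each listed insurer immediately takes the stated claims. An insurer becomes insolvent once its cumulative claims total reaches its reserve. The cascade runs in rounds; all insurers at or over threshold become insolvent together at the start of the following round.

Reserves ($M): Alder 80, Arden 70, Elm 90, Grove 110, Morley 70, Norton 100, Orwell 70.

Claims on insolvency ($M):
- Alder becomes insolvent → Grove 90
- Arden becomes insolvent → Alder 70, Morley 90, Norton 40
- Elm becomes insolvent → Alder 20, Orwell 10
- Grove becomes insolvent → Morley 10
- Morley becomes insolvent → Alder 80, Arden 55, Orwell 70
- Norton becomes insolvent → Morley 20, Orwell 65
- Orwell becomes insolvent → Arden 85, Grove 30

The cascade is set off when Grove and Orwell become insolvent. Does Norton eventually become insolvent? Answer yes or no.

no

Round 1 — Grove, Orwell become insolvent (initial).
  Arden: +85 → 85 ≥ 70
  Morley: +10 → 10 < 70
Round 2 — Arden becomes insolvent.
  Alder: +70 → 70 < 80
  Morley: +90 → 100 ≥ 70
  Norton: +40 → 40 < 100
Round 3 — Morley becomes insolvent.
  Alder: +80 → 150 ≥ 80
Round 4 — Alder becomes insolvent.
No further insolvencies.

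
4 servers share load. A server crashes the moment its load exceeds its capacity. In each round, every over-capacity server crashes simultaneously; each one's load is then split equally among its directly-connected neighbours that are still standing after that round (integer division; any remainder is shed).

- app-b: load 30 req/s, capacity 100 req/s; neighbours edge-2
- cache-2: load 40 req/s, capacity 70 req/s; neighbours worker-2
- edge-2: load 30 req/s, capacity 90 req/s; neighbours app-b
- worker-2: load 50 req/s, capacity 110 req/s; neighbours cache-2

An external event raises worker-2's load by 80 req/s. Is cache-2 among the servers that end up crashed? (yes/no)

yes

Round 1 — worker-2 at 130 > 110. worker-2 crashes.
  worker-2 sheds 130 req/s to cache-2: 130 each.
    cache-2: 40+130 = 170 > 70
Round 2 — cache-2 crashes.
  cache-2 sheds 170 req/s: no online neighbours, lost.
No further crashes.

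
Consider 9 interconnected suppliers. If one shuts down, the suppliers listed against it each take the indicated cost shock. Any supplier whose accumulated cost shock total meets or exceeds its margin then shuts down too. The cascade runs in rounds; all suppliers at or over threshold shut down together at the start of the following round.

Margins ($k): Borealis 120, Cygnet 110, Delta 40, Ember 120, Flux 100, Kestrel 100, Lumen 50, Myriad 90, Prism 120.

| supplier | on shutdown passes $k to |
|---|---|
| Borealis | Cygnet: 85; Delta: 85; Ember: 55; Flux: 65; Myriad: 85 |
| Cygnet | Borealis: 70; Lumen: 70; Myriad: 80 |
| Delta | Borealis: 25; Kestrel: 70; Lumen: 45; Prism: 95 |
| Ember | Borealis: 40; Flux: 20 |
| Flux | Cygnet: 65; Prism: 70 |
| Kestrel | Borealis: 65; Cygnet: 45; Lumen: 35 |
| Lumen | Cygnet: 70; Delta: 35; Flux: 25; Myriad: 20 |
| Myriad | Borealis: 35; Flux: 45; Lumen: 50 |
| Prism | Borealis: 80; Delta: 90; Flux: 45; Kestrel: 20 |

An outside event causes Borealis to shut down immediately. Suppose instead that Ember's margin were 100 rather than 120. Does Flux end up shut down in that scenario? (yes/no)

no

With Ember's margin at 100:
Round 1 — Borealis shuts down (initial).
  Cygnet: +85 → 85 < 110
  Delta: +85 → 85 ≥ 40
  Ember: +55 → 55 < 100
  Flux: +65 → 65 < 100
  Myriad: +85 → 85 < 90
Round 2 — Delta shuts down.
  Kestrel: +70 → 70 < 100
  Lumen: +45 → 45 < 50
  Prism: +95 → 95 < 120
No further shutdowns.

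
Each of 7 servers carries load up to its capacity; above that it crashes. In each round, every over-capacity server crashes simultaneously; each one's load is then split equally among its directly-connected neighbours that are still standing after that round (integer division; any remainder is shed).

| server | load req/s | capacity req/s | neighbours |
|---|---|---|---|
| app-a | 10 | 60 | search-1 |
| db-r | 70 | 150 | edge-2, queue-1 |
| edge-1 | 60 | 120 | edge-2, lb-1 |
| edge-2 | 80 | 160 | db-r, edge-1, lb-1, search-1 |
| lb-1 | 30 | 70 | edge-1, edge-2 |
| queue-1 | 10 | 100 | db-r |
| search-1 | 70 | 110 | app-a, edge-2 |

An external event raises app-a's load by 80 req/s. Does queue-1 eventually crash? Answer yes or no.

no

Round 1 — app-a at 90 > 60. app-a crashes.
  app-a sheds 90 req/s to search-1: 90 each.
    search-1: 70+90 = 160 > 110
Round 2 — search-1 crashes.
  search-1 sheds 160 req/s to edge-2: 160 each.
    edge-2: 80+160 = 240 > 160
Round 3 — edge-2 crashes.
  edge-2 sheds 240 req/s to db-r, edge-1, lb-1: 80 each.
    db-r: 70+80 = 150 ≤ 150
    edge-1: 60+80 = 140 > 120
    lb-1: 30+80 = 110 > 70
Round 4 — edge-1, lb-1 crash.
  edge-1 sheds 140 req/s: no online neighbours, lost.
  lb-1 sheds 110 req/s: no online neighbours, lost.
No further crashes.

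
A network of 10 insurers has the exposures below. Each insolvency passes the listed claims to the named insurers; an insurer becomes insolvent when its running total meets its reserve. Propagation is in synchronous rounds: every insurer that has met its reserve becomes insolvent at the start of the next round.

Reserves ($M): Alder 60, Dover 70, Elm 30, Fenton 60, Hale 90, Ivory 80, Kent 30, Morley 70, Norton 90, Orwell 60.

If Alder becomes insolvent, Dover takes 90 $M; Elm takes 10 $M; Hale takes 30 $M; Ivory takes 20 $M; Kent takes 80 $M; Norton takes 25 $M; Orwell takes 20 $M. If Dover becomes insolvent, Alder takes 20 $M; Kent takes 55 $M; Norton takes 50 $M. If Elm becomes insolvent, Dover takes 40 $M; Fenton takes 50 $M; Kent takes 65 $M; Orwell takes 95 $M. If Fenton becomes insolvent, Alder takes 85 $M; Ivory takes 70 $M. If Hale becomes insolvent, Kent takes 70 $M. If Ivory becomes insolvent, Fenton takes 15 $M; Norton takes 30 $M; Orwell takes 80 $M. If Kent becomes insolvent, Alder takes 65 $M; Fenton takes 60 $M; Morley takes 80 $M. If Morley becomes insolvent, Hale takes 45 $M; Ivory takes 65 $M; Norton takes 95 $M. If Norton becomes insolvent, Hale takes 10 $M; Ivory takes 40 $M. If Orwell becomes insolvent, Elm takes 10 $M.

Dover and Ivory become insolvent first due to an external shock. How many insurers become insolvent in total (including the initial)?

8

Round 1 — Dover, Ivory become insolvent (initial).
  Alder: +20 → 20 < 60
  Fenton: +15 → 15 < 60
  Kent: +55 → 55 ≥ 30
  Norton: +50+30 → 80 < 90
  Orwell: +80 → 80 ≥ 60
Round 2 — Kent, Orwell become insolvent.
  Alder: +65 → 85 ≥ 60
  Elm: +10 → 10 < 30
  Fenton: +60 → 75 ≥ 60
  Morley: +80 → 80 ≥ 70
Round 3 — Alder, Fenton, Morley become insolvent.
  Elm: +10 → 20 < 30
  Hale: +30+45 → 75 < 90
  Norton: +25+95 → 200 ≥ 90
Round 4 — Norton becomes insolvent.
  Hale: +10 → 85 < 90
No further insolvencies.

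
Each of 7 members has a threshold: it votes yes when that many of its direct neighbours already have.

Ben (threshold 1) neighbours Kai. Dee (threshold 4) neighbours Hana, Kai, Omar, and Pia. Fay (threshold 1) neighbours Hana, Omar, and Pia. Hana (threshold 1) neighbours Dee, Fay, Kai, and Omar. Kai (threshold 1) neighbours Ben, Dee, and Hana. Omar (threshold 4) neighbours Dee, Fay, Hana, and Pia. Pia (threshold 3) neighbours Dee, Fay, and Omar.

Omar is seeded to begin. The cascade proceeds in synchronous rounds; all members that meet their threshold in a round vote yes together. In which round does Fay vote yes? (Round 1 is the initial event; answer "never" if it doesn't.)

2

Round 1 — Omar votes yes (initial).
Round 2 — checking thresholds:
  Dee: 1 of 4 neighbours < 4, holds.
  Fay: 1 of 3 neighbours ≥ 1, votes yes.
  Hana: 1 of 4 neighbours ≥ 1, votes yes.
  Pia: 1 of 3 neighbours < 3, holds.
Round 3 — checking thresholds:
  Dee: 2 of 4 neighbours < 4, holds.
  Kai: 1 of 3 neighbours ≥ 1, votes yes.
  Pia: 2 of 3 neighbours < 3, holds.
Round 4 — checking thresholds:
  Ben: 1 of 1 neighbours ≥ 1, votes yes.
  Dee: 3 of 4 neighbours < 4, holds.
  Pia: 2 of 3 neighbours < 3, holds.
Round 5 — no new yes votes; cascade stops.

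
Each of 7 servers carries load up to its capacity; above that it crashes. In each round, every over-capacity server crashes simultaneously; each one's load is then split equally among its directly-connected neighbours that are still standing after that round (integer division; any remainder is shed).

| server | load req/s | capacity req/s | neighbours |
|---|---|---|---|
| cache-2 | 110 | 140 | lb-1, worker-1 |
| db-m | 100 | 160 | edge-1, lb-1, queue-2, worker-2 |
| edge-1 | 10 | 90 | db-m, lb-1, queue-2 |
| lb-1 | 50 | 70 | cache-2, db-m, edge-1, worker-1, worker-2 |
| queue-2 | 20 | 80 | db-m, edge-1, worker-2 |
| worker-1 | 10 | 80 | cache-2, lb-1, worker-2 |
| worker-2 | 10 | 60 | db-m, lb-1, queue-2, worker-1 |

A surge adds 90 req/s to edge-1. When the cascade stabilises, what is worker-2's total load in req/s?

Round 1 — edge-1 at 100 > 90. edge-1 crashes.
  edge-1 sheds 100 req/s to db-m, lb-1, queue-2: 33 each (1 lost).
    db-m: 100+33 = 133 ≤ 160
    lb-1: 50+33 = 83 > 70
    queue-2: 20+33 = 53 ≤ 80
Round 2 — lb-1 crashes.
  lb-1 sheds 83 req/s to cache-2, db-m, worker-1, worker-2: 20 each (3 lost).
    cache-2: 110+20 = 130 ≤ 140
    db-m: 133+20 = 153 ≤ 160
    worker-1: 10+20 = 30 ≤ 80
    worker-2: 10+20 = 30 ≤ 60
No further crashes.

30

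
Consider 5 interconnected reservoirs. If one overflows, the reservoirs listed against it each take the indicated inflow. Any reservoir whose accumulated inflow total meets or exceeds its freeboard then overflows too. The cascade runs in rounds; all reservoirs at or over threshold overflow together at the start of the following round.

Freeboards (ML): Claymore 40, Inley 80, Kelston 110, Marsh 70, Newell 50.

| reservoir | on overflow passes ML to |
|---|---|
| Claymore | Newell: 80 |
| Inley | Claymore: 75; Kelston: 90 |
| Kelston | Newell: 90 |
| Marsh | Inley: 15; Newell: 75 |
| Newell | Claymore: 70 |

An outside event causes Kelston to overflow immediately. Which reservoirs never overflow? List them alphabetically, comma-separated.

Round 1 — Kelston overflows (initial).
  Newell: +90 → 90 ≥ 50
Round 2 — Newell overflows.
  Claymore: +70 → 70 ≥ 40
Round 3 — Claymore overflows.
No further overflows.

Inley, Marsh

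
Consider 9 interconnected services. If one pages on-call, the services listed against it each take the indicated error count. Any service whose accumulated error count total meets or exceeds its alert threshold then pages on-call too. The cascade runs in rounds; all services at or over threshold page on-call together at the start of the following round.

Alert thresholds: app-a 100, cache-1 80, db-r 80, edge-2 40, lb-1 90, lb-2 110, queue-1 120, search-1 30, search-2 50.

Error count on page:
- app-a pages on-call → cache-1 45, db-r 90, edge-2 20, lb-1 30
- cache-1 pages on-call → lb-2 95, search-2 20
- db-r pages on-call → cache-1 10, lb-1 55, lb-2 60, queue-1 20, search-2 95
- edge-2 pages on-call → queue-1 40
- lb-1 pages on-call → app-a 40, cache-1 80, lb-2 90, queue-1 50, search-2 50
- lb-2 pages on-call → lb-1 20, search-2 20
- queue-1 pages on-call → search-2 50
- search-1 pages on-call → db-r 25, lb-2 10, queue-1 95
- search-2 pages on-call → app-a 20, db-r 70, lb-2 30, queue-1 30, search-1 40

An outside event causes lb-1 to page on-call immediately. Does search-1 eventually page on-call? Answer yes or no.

Round 1 — lb-1 pages on-call (initial).
  app-a: +40 → 40 < 100
  cache-1: +80 → 80 ≥ 80
  lb-2: +90 → 90 < 110
  queue-1: +50 → 50 < 120
  search-2: +50 → 50 ≥ 50
Round 2 — cache-1, search-2 page on-call.
  app-a: +20 → 60 < 100
  db-r: +70 → 70 < 80
  lb-2: +95+30 → 215 ≥ 110
  queue-1: +30 → 80 < 120
  search-1: +40 → 40 ≥ 30
Round 3 — lb-2, search-1 page on-call.
  db-r: +25 → 95 ≥ 80
  queue-1: +95 → 175 ≥ 120
Round 4 — db-r, queue-1 page on-call.
No further pages.

yes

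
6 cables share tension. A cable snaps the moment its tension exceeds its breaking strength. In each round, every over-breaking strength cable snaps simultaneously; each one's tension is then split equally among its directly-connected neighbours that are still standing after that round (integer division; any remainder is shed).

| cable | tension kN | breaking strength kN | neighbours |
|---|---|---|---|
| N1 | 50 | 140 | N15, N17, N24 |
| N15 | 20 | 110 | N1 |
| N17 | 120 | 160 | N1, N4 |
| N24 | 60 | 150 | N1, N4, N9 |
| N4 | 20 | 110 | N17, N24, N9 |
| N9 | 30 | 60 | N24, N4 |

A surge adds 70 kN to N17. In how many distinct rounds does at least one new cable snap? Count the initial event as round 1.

Round 1 — N17 at 190 > 160. N17 snaps.
  N17 sheds 190 kN to N1, N4: 95 each.
    N1: 50+95 = 145 > 140
    N4: 20+95 = 115 > 110
Round 2 — N1, N4 snap.
  N1 sheds 145 kN to N15, N24: 72 each (1 lost).
    N15: 20+72 = 92 ≤ 110
    N24: 60+72 = 132 ≤ 150
  N4 sheds 115 kN to N24, N9: 57 each (1 lost).
    N24: 132+57 = 189 > 150
    N9: 30+57 = 87 > 60
Round 3 — N24, N9 snap.
  N24 sheds 189 kN: no online neighbours, lost.
  N9 sheds 87 kN: no online neighbours, lost.
No further breaks.

3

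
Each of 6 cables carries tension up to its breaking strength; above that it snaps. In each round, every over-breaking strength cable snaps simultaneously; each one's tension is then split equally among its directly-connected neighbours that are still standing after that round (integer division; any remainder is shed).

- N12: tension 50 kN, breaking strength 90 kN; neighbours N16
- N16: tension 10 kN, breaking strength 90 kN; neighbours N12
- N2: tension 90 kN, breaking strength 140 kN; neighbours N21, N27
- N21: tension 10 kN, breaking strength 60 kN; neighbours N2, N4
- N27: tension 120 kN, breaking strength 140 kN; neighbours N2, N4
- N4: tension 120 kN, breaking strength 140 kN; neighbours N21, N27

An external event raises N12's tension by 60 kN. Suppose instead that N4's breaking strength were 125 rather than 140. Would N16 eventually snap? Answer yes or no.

With N4's breaking strength at 125:
Round 1 — N12 at 110 > 90. N12 snaps.
  N12 sheds 110 kN to N16: 110 each.
    N16: 10+110 = 120 > 90
Round 2 — N16 snaps.
  N16 sheds 120 kN: no online neighbours, lost.
No further breaks.

yes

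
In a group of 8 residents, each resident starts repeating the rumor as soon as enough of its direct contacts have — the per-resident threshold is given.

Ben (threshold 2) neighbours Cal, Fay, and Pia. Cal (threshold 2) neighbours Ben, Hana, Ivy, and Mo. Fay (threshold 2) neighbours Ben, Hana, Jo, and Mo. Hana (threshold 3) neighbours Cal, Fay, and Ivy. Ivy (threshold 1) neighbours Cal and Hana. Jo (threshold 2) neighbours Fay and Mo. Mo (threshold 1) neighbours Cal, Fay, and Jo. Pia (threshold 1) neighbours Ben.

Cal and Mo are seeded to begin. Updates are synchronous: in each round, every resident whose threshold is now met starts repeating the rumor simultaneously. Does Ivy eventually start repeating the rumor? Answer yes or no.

Round 1 — Cal, Mo start repeating the rumor (initial).
Round 2 — checking thresholds:
  Ben: 1 of 3 neighbours < 2, not yet.
  Fay: 1 of 4 neighbours < 2, not yet.
  Hana: 1 of 3 neighbours < 3, not yet.
  Ivy: 1 of 2 neighbours ≥ 1, starts repeating the rumor.
  Jo: 1 of 2 neighbours < 2, not yet.
Round 3 — no new spreads; cascade stops.

yes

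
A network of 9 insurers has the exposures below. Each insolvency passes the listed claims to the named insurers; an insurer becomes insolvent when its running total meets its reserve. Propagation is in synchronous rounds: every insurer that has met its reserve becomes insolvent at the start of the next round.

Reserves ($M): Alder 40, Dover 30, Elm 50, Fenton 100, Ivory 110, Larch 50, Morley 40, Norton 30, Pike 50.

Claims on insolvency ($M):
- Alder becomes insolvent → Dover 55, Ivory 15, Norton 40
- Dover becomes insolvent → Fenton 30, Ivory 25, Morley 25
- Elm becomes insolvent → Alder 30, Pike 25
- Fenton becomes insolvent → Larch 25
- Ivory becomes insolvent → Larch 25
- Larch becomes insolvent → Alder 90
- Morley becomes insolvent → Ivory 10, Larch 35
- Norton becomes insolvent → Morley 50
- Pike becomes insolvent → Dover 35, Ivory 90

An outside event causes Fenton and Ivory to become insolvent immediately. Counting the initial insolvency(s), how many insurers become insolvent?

Round 1 — Fenton, Ivory become insolvent (initial).
  Larch: +25+25 → 50 ≥ 50
Round 2 — Larch becomes insolvent.
  Alder: +90 → 90 ≥ 40
Round 3 — Alder becomes insolvent.
  Dover: +55 → 55 ≥ 30
  Norton: +40 → 40 ≥ 30
Round 4 — Dover, Norton become insolvent.
  Morley: +25+50 → 75 ≥ 40
Round 5 — Morley becomes insolvent.
No further insolvencies.

7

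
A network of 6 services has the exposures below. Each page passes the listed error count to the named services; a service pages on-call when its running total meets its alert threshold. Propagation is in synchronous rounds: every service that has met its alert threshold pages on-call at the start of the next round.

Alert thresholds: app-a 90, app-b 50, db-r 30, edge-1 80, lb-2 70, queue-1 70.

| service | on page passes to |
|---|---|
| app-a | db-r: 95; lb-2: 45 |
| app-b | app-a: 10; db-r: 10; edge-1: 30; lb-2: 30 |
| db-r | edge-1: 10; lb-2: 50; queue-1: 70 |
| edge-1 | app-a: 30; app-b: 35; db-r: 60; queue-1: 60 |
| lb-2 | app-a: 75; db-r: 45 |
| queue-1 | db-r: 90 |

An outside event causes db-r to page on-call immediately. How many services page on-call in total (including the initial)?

Round 1 — db-r pages on-call (initial).
  edge-1: +10 → 10 < 80
  lb-2: +50 → 50 < 70
  queue-1: +70 → 70 ≥ 70
Round 2 — queue-1 pages on-call.
No further pages.

2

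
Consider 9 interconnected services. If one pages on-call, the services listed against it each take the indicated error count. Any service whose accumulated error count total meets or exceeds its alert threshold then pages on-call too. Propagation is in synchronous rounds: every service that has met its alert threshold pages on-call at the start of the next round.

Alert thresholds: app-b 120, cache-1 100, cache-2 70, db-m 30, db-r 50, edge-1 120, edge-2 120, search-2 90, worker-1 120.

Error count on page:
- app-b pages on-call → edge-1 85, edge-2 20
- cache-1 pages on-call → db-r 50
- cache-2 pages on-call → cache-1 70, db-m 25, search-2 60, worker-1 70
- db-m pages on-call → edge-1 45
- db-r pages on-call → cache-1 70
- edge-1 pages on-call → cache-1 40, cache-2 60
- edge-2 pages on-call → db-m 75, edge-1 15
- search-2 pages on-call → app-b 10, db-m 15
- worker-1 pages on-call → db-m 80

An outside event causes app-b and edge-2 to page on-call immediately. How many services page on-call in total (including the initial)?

Round 1 — app-b, edge-2 page on-call (initial).
  db-m: +75 → 75 ≥ 30
  edge-1: +85+15 → 100 < 120
Round 2 — db-m pages on-call.
  edge-1: +45 → 145 ≥ 120
Round 3 — edge-1 pages on-call.
  cache-1: +40 → 40 < 100
  cache-2: +60 → 60 < 70
No further pages.

4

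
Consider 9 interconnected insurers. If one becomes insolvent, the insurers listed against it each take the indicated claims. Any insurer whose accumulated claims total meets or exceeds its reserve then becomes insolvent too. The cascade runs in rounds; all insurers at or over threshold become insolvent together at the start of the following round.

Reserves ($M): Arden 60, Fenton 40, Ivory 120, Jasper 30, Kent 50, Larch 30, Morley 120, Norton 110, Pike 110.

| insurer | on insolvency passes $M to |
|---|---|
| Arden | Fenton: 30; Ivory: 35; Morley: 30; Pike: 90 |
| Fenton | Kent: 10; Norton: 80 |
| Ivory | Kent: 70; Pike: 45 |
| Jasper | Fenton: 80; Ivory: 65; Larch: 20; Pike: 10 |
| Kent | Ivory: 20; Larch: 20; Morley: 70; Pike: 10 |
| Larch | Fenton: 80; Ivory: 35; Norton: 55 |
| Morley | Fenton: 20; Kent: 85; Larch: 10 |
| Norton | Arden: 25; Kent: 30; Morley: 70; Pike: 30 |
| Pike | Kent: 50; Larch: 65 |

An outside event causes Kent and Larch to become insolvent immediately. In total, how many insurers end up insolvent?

5

Round 1 — Kent, Larch become insolvent (initial).
  Fenton: +80 → 80 ≥ 40
  Ivory: +20+35 → 55 < 120
  Morley: +70 → 70 < 120
  Norton: +55 → 55 < 110
  Pike: +10 → 10 < 110
Round 2 — Fenton becomes insolvent.
  Norton: +80 → 135 ≥ 110
Round 3 — Norton becomes insolvent.
  Arden: +25 → 25 < 60
  Morley: +70 → 140 ≥ 120
  Pike: +30 → 40 < 110
Round 4 — Morley becomes insolvent.
No further insolvencies.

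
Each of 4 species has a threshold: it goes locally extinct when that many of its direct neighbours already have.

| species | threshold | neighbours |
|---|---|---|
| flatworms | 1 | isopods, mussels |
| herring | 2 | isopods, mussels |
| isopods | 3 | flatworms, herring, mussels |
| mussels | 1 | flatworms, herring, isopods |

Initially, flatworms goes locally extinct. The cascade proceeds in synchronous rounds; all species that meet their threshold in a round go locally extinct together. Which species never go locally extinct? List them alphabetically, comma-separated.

herring, isopods

Round 1 — flatworms goes locally extinct (initial).
Round 2 — checking thresholds:
  isopods: 1 of 3 neighbours < 3, not yet.
  mussels: 1 of 3 neighbours ≥ 1, goes locally extinct.
Round 3 — no new extinctions; cascade stops.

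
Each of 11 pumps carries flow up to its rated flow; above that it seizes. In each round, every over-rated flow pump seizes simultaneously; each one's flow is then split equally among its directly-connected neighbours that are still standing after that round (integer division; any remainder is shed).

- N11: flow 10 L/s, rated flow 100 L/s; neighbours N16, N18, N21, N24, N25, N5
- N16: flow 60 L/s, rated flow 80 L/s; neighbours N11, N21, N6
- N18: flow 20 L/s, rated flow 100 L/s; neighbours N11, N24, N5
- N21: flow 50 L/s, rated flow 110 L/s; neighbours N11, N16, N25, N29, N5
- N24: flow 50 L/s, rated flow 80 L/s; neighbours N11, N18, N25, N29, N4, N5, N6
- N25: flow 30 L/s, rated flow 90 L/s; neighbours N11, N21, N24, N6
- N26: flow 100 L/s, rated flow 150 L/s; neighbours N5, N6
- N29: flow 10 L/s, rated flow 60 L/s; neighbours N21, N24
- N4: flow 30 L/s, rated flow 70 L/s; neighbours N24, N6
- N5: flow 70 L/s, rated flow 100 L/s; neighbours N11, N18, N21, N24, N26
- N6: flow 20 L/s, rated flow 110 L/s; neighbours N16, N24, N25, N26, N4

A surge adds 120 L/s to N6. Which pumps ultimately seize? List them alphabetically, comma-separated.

Round 1 — N6 at 140 > 110. N6 seizes.
  N6 sheds 140 L/s to N16, N24, N25, N26, N4: 28 each.
    N16: 60+28 = 88 > 80
    N24: 50+28 = 78 ≤ 80
    N25: 30+28 = 58 ≤ 90
    N26: 100+28 = 128 ≤ 150
    N4: 30+28 = 58 ≤ 70
Round 2 — N16 seizes.
  N16 sheds 88 L/s to N11, N21: 44 each.
    N11: 10+44 = 54 ≤ 100
    N21: 50+44 = 94 ≤ 110
No further seizures.

N16, N6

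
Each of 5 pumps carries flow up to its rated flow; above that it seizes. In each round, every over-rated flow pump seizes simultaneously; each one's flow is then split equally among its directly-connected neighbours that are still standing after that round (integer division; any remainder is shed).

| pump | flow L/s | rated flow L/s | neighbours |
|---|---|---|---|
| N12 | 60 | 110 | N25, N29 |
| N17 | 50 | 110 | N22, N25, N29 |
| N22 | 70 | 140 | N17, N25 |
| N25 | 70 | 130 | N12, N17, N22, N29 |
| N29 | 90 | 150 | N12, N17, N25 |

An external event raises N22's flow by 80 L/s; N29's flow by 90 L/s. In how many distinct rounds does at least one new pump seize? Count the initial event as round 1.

Round 1 — N22 at 150 > 140; N29 at 180 > 150. N22, N29 seize.
  N22 sheds 150 L/s to N17, N25: 75 each.
    N17: 50+75 = 125 > 110
    N25: 70+75 = 145 > 130
  N29 sheds 180 L/s to N12, N17, N25: 60 each.
    N12: 60+60 = 120 > 110
    N17: 125+60 = 185 > 110
    N25: 145+60 = 205 > 130
Round 2 — N12, N17, N25 seize.
  N12 sheds 120 L/s: no online neighbours, lost.
  N17 sheds 185 L/s: no online neighbours, lost.
  N25 sheds 205 L/s: no online neighbours, lost.
No further seizures.

2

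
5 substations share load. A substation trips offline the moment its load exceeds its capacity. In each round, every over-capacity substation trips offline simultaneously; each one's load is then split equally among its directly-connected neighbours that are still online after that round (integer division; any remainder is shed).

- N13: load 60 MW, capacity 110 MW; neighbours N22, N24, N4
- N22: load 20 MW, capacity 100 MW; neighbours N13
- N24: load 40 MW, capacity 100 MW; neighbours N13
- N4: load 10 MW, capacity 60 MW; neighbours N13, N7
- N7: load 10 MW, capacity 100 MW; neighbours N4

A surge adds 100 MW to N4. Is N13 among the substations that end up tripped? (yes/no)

yes

Round 1 — N4 at 110 > 60. N4 trips offline.
  N4 sheds 110 MW to N13, N7: 55 each.
    N13: 60+55 = 115 > 110
    N7: 10+55 = 65 ≤ 100
Round 2 — N13 trips offline.
  N13 sheds 115 MW to N22, N24: 57 each (1 lost).
    N22: 20+57 = 77 ≤ 100
    N24: 40+57 = 97 ≤ 100
No further trips.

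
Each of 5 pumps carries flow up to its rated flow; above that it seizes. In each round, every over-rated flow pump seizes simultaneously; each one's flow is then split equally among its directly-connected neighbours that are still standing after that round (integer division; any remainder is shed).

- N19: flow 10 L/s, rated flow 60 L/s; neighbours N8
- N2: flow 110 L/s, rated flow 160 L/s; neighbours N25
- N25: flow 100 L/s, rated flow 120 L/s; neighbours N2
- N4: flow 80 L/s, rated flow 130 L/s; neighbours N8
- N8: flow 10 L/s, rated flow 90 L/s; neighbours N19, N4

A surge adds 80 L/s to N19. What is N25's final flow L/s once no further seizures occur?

Round 1 — N19 at 90 > 60. N19 seizes.
  N19 sheds 90 L/s to N8: 90 each.
    N8: 10+90 = 100 > 90
Round 2 — N8 seizes.
  N8 sheds 100 L/s to N4: 100 each.
    N4: 80+100 = 180 > 130
Round 3 — N4 seizes.
  N4 sheds 180 L/s: no online neighbours, lost.
No further seizures.

100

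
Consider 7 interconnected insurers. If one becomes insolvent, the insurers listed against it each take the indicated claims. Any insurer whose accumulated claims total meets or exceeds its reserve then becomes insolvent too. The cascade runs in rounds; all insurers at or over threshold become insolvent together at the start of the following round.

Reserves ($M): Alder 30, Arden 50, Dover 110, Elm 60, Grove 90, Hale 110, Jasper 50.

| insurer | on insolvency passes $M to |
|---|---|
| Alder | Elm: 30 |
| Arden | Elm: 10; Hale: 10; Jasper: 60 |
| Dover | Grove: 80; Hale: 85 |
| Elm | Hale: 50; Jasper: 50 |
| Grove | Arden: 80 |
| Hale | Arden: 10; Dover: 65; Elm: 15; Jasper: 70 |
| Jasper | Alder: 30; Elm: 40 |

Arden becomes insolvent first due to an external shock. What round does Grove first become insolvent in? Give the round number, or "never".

Round 1 — Arden becomes insolvent (initial).
  Elm: +10 → 10 < 60
  Hale: +10 → 10 < 110
  Jasper: +60 → 60 ≥ 50
Round 2 — Jasper becomes insolvent.
  Alder: +30 → 30 ≥ 30
  Elm: +40 → 50 < 60
Round 3 — Alder becomes insolvent.
  Elm: +30 → 80 ≥ 60
Round 4 — Elm becomes insolvent.
  Hale: +50 → 60 < 110
No further insolvencies.

never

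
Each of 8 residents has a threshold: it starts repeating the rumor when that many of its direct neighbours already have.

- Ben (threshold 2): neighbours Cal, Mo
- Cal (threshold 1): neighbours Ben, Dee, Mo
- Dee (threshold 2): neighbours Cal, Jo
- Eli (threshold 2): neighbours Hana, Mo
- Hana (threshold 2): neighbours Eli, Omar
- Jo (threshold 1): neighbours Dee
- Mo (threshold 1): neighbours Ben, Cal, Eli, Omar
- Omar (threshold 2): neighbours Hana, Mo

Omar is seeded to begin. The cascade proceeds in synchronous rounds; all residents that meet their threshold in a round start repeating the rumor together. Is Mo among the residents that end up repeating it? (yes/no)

Round 1 — Omar starts repeating the rumor (initial).
Round 2 — checking thresholds:
  Hana: 1 of 2 neighbours < 2, holds.
  Mo: 1 of 4 neighbours ≥ 1, starts repeating the rumor.
Round 3 — checking thresholds:
  Ben: 1 of 2 neighbours < 2, holds.
  Cal: 1 of 3 neighbours ≥ 1, starts repeating the rumor.
  Eli: 1 of 2 neighbours < 2, holds.
  Hana: 1 of 2 neighbours < 2, holds.
Round 4 — checking thresholds:
  Ben: 2 of 2 neighbours ≥ 2, starts repeating the rumor.
  Dee: 1 of 2 neighbours < 2, holds.
  Eli: 1 of 2 neighbours < 2, holds.
  Hana: 1 of 2 neighbours < 2, holds.
Round 5 — no new spreads; cascade stops.

yes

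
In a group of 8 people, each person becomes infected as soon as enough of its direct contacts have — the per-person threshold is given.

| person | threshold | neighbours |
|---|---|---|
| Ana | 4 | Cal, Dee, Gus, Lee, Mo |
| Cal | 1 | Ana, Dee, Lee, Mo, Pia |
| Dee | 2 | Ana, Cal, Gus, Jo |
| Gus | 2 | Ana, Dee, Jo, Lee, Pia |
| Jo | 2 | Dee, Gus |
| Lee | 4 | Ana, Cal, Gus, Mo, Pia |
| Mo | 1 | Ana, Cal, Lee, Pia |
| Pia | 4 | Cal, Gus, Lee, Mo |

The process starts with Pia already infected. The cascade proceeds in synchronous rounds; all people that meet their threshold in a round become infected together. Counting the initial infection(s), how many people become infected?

Round 1 — Pia becomes infected (initial).
Round 2 — checking thresholds:
  Cal: 1 of 5 neighbours ≥ 1, becomes infected.
  Gus: 1 of 5 neighbours < 2, holds.
  Lee: 1 of 5 neighbours < 4, holds.
  Mo: 1 of 4 neighbours ≥ 1, becomes infected.
Round 3 — no new infections; cascade stops.

3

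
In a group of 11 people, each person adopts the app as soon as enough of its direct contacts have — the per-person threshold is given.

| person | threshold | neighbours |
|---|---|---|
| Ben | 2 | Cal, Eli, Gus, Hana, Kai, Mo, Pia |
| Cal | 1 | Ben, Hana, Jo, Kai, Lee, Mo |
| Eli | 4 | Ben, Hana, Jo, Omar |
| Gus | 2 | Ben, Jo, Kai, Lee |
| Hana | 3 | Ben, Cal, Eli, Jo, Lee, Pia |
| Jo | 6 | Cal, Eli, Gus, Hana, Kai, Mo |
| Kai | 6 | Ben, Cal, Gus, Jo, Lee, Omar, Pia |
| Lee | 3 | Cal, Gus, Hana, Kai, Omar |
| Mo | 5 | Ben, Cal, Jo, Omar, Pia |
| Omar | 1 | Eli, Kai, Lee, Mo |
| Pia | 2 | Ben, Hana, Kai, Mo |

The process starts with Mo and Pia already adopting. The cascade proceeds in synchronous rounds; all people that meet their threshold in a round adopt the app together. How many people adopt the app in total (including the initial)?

Round 1 — Mo, Pia adopt the app (initial).
Round 2 — checking thresholds:
  Ben: 2 of 7 neighbours ≥ 2, adopts the app.
  Cal: 1 of 6 neighbours ≥ 1, adopts the app.
  Hana: 1 of 6 neighbours < 3, holds.
  Jo: 1 of 6 neighbours < 6, holds.
  Kai: 1 of 7 neighbours < 6, holds.
  Omar: 1 of 4 neighbours ≥ 1, adopts the app.
Round 3 — checking thresholds:
  Eli: 2 of 4 neighbours < 4, holds.
  Gus: 1 of 4 neighbours < 2, holds.
  Hana: 3 of 6 neighbours ≥ 3, adopts the app.
  Jo: 2 of 6 neighbours < 6, holds.
  Kai: 4 of 7 neighbours < 6, holds.
  Lee: 2 of 5 neighbours < 3, holds.
Round 4 — checking thresholds:
  Eli: 3 of 4 neighbours < 4, holds.
  Gus: 1 of 4 neighbours < 2, holds.
  Jo: 3 of 6 neighbours < 6, holds.
  Kai: 4 of 7 neighbours < 6, holds.
  Lee: 3 of 5 neighbours ≥ 3, adopts the app.
Round 5 — checking thresholds:
  Eli: 3 of 4 neighbours < 4, holds.
  Gus: 2 of 4 neighbours ≥ 2, adopts the app.
  Jo: 3 of 6 neighbours < 6, holds.
  Kai: 5 of 7 neighbours < 6, holds.
Round 6 — checking thresholds:
  Eli: 3 of 4 neighbours < 4, holds.
  Jo: 4 of 6 neighbours < 6, holds.
  Kai: 6 of 7 neighbours ≥ 6, adopts the app.
Round 7 — no new adoptions; cascade stops.

9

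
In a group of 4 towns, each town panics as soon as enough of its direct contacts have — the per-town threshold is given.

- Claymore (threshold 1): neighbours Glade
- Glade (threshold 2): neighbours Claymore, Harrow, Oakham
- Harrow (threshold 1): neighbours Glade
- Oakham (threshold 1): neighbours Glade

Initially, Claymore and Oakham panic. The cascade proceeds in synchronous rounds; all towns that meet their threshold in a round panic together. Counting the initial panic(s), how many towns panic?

4

Round 1 — Claymore, Oakham panic (initial).
Round 2 — checking thresholds:
  Glade: 2 of 3 neighbours ≥ 2, panics.
Round 3 — checking thresholds:
  Harrow: 1 of 1 neighbours ≥ 1, panics.
Round 4 — no new panics; cascade stops.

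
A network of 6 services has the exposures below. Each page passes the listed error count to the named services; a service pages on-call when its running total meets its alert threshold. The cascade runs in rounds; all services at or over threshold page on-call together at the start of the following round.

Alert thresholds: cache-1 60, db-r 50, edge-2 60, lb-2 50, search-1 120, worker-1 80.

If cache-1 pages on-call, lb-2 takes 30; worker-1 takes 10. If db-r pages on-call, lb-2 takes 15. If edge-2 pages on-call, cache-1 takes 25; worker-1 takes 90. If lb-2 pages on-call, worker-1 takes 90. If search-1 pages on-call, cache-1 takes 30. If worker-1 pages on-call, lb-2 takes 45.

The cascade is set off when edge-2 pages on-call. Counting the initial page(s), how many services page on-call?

2

Round 1 — edge-2 pages on-call (initial).
  cache-1: +25 → 25 < 60
  worker-1: +90 → 90 ≥ 80
Round 2 — worker-1 pages on-call.
  lb-2: +45 → 45 < 50
No further pages.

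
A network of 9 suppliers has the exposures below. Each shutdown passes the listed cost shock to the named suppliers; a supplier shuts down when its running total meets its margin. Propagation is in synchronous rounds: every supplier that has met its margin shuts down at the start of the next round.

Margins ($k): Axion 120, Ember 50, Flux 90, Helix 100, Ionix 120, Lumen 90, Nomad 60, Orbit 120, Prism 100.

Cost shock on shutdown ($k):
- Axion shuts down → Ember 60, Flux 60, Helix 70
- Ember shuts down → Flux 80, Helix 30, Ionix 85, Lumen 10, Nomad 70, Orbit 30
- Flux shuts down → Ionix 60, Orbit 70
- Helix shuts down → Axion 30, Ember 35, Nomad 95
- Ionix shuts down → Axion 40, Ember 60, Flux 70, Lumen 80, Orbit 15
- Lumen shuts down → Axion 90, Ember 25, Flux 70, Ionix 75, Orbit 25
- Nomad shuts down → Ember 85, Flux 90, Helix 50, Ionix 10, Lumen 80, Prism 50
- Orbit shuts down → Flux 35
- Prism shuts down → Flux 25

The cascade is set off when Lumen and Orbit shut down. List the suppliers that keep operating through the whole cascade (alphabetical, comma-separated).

Round 1 — Lumen, Orbit shut down (initial).
  Axion: +90 → 90 < 120
  Ember: +25 → 25 < 50
  Flux: +70+35 → 105 ≥ 90
  Ionix: +75 → 75 < 120
Round 2 — Flux shuts down.
  Ionix: +60 → 135 ≥ 120
Round 3 — Ionix shuts down.
  Axion: +40 → 130 ≥ 120
  Ember: +60 → 85 ≥ 50
Round 4 — Axion, Ember shut down.
  Helix: +70+30 → 100 ≥ 100
  Nomad: +70 → 70 ≥ 60
Round 5 — Helix, Nomad shut down.
  Prism: +50 → 50 < 100
No further shutdowns.

Prism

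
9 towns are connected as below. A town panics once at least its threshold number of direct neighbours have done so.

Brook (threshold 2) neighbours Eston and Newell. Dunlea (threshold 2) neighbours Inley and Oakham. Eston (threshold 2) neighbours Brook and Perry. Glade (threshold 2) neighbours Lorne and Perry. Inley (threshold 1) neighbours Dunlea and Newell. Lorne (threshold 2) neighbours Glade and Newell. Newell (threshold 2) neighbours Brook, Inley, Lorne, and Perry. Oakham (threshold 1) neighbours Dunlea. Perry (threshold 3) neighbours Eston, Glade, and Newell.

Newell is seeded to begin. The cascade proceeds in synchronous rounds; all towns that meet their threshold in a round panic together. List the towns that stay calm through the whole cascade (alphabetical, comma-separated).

Brook, Dunlea, Eston, Glade, Lorne, Oakham, Perry

Round 1 — Newell panics (initial).
Round 2 — checking thresholds:
  Brook: 1 of 2 neighbours < 2, holds.
  Inley: 1 of 2 neighbours ≥ 1, panics.
  Lorne: 1 of 2 neighbours < 2, holds.
  Perry: 1 of 3 neighbours < 3, holds.
Round 3 — no new panics; cascade stops.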